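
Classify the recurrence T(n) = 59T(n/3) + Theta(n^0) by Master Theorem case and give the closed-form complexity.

Master Theorem for T(n) = 59T(n/3) + O(n^0):

a = 59, b = 3, c = 0
log_b(a) = log_3(59) = 3.7115

Case 1: c = 0 < log_3(59) = 3.7115
T(n) = O(n^(log_3 59))

For T(n) = 59T(n/3) + O(n^0): log_3(59) = 3.7115. This is Case 1 of the Master Theorem (c < log_b(a), work dominated by leaves), giving O(n^(log_3 59)).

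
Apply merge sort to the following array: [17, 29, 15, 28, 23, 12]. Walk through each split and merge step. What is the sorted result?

Merge sort trace:

Split: [17, 29, 15, 28, 23, 12] -> [17, 29, 15] and [28, 23, 12]
  Split: [17, 29, 15] -> [17] and [29, 15]
    Split: [29, 15] -> [29] and [15]
    Merge: [29] + [15] -> [15, 29]
  Merge: [17] + [15, 29] -> [15, 17, 29]
  Split: [28, 23, 12] -> [28] and [23, 12]
    Split: [23, 12] -> [23] and [12]
    Merge: [23] + [12] -> [12, 23]
  Merge: [28] + [12, 23] -> [12, 23, 28]
Merge: [15, 17, 29] + [12, 23, 28] -> [12, 15, 17, 23, 28, 29]

Final sorted array: [12, 15, 17, 23, 28, 29]

The merge sort proceeds by recursively splitting the array and merging sorted halves.
After all merges, the sorted array is [12, 15, 17, 23, 28, 29].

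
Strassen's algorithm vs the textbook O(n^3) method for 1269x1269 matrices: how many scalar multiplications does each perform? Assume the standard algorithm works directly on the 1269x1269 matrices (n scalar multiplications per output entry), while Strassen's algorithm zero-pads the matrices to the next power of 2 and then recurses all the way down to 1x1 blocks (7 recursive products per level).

Matrix multiplication for 1269x1269 matrices:

Strassen's algorithm requires power-of-2 dimensions. Pad 1269x1269 to 2048x2048 (next power of 2).

Standard algorithm: 1269^3 = 2043548109 multiplications
Strassen's algorithm: 7^(log2(2048)) = 7^11 = 1977326743 multiplications
Savings: 2043548109 - 1977326743 = 66221366 multiplications

Standard: 2043548109 multiplications (1269^3). Strassen: 1977326743 multiplications (7^11, after padding to 2048x2048). Strassen reduces 8 recursive multiplications to 7 at each level.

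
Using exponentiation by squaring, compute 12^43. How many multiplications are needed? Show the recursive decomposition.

Computing 12^43 by squaring (build up from 12^1; each line after the first costs one multiplication):

12^1 = 12
12^2 = (12^1)^2 = 12^2 = 144
12^4 = (12^2)^2 = 144^2 = 20736
12^5 = 12 * 12^4 = 12 * 20736 = 248832
12^10 = (12^5)^2 = 248832^2 = 61917364224
12^20 = (12^10)^2 = 61917364224^2 = 3833759992447475122176
12^21 = 12 * 12^20 = 12 * 3833759992447475122176 = 46005119909369701466112
12^42 = (12^21)^2 = 46005119909369701466112^2 = 2116471057875484488839167999221661362284396544
12^43 = 12 * 12^42 = 12 * 2116471057875484488839167999221661362284396544 = 25397652694505813866070015990659936347412758528

Result: 25397652694505813866070015990659936347412758528
Multiplications needed: 8 (8 lines after 12^1)

12^43 = 25397652694505813866070015990659936347412758528. Using exponentiation by squaring, this requires 8 multiplications. The key idea: if the exponent is even, square the half-power; if odd, multiply by the base once.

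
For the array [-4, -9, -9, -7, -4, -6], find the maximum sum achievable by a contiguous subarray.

Using Kadane's algorithm on [-4, -9, -9, -7, -4, -6]:

Scanning through the array:
Position 1 (value -9): max_ending_here = -9, max_so_far = -4
Position 2 (value -9): max_ending_here = -9, max_so_far = -4
Position 3 (value -7): max_ending_here = -7, max_so_far = -4
Position 4 (value -4): max_ending_here = -4, max_so_far = -4
Position 5 (value -6): max_ending_here = -6, max_so_far = -4

Maximum subarray: [-4]
Maximum sum: -4

The maximum subarray is [-4] with sum -4. This subarray runs from index 0 to index 0.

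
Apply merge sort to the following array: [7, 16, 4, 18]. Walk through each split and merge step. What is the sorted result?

Merge sort trace:

Split: [7, 16, 4, 18] -> [7, 16] and [4, 18]
  Split: [7, 16] -> [7] and [16]
  Merge: [7] + [16] -> [7, 16]
  Split: [4, 18] -> [4] and [18]
  Merge: [4] + [18] -> [4, 18]
Merge: [7, 16] + [4, 18] -> [4, 7, 16, 18]

Final sorted array: [4, 7, 16, 18]

The merge sort proceeds by recursively splitting the array and merging sorted halves.
After all merges, the sorted array is [4, 7, 16, 18].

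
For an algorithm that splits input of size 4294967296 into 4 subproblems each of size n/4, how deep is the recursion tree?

For divide and conquer with division factor 4:

Problem sizes at each level:
Level 0: 4294967296
Level 1: 1073741824
Level 2: 268435456
Level 3: 67108864
Level 4: 16777216
Level 5: 4194304
Level 6: 1048576
Level 7: 262144
Level 8: 65536
Level 9: 16384
Level 10: 4096
Level 11: 1024
Level 12: 256
Level 13: 64
Level 14: 16
Level 15: 4
Level 16: 1

The root is level 0 and the size-1 base case is level 16 (the tree spans levels 0 through 16, i.e. 17 levels counting the root), so the depth is the number of divisions: log_4(4294967296) = 16

The recursion tree depth is log_4(4294967296) = 16. At each level, the problem size is divided by 4, so it takes 16 divisions to reduce to a base case of size 1. The algorithm makes 4 recursive calls at each level.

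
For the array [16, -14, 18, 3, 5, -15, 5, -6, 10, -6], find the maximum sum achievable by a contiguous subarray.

Using Kadane's algorithm on [16, -14, 18, 3, 5, -15, 5, -6, 10, -6]:

Scanning through the array:
Position 1 (value -14): max_ending_here = 2, max_so_far = 16
Position 2 (value 18): max_ending_here = 20, max_so_far = 20
Position 3 (value 3): max_ending_here = 23, max_so_far = 23
Position 4 (value 5): max_ending_here = 28, max_so_far = 28
Position 5 (value -15): max_ending_here = 13, max_so_far = 28
Position 6 (value 5): max_ending_here = 18, max_so_far = 28
Position 7 (value -6): max_ending_here = 12, max_so_far = 28
Position 8 (value 10): max_ending_here = 22, max_so_far = 28
Position 9 (value -6): max_ending_here = 16, max_so_far = 28

Maximum subarray: [16, -14, 18, 3, 5]
Maximum sum: 28

The maximum subarray is [16, -14, 18, 3, 5] with sum 28. This subarray runs from index 0 to index 4.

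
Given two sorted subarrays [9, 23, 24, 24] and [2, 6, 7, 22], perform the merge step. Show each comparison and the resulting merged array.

Merging process:

Compare 9 vs 2: take 2 from right. Merged: [2]
Compare 9 vs 6: take 6 from right. Merged: [2, 6]
Compare 9 vs 7: take 7 from right. Merged: [2, 6, 7]
Compare 9 vs 22: take 9 from left. Merged: [2, 6, 7, 9]
Compare 23 vs 22: take 22 from right. Merged: [2, 6, 7, 9, 22]
Append remaining from left: [23, 24, 24]. Merged: [2, 6, 7, 9, 22, 23, 24, 24]

Final merged array: [2, 6, 7, 9, 22, 23, 24, 24]
Total comparisons: 5

The merged array is [2, 6, 7, 9, 22, 23, 24, 24], requiring 5 comparisons. The merge step runs in O(n) time where n is the total number of elements.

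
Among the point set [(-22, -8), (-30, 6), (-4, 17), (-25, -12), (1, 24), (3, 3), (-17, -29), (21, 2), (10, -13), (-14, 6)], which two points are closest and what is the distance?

Computing all pairwise distances among 10 points:

d((-22, -8), (-30, 6)) = 16.1245
d((-22, -8), (-4, 17)) = 30.8058
d((-22, -8), (-25, -12)) = 5.0 <-- minimum
d((-22, -8), (1, 24)) = 39.4081
d((-22, -8), (3, 3)) = 27.313
d((-22, -8), (-17, -29)) = 21.587
d((-22, -8), (21, 2)) = 44.1475
d((-22, -8), (10, -13)) = 32.3883
d((-22, -8), (-14, 6)) = 16.1245
d((-30, 6), (-4, 17)) = 28.2312
d((-30, 6), (-25, -12)) = 18.6815
d((-30, 6), (1, 24)) = 35.8469
d((-30, 6), (3, 3)) = 33.1361
d((-30, 6), (-17, -29)) = 37.3363
d((-30, 6), (21, 2)) = 51.1566
d((-30, 6), (10, -13)) = 44.2832
d((-30, 6), (-14, 6)) = 16.0
d((-4, 17), (-25, -12)) = 35.805
d((-4, 17), (1, 24)) = 8.6023
d((-4, 17), (3, 3)) = 15.6525
d((-4, 17), (-17, -29)) = 47.8017
d((-4, 17), (21, 2)) = 29.1548
d((-4, 17), (10, -13)) = 33.1059
d((-4, 17), (-14, 6)) = 14.8661
d((-25, -12), (1, 24)) = 44.4072
d((-25, -12), (3, 3)) = 31.7648
d((-25, -12), (-17, -29)) = 18.7883
d((-25, -12), (21, 2)) = 48.0833
d((-25, -12), (10, -13)) = 35.0143
d((-25, -12), (-14, 6)) = 21.095
d((1, 24), (3, 3)) = 21.095
d((1, 24), (-17, -29)) = 55.9732
d((1, 24), (21, 2)) = 29.7321
d((1, 24), (10, -13)) = 38.0789
d((1, 24), (-14, 6)) = 23.4307
d((3, 3), (-17, -29)) = 37.7359
d((3, 3), (21, 2)) = 18.0278
d((3, 3), (10, -13)) = 17.4642
d((3, 3), (-14, 6)) = 17.2627
d((-17, -29), (21, 2)) = 49.0408
d((-17, -29), (10, -13)) = 31.3847
d((-17, -29), (-14, 6)) = 35.1283
d((21, 2), (10, -13)) = 18.6011
d((21, 2), (-14, 6)) = 35.2278
d((10, -13), (-14, 6)) = 30.6105

Closest pair: (-22, -8) and (-25, -12) with distance 5.0

The closest pair is (-22, -8) and (-25, -12) with Euclidean distance 5.0. For 10 points, brute-force pairwise comparison is shown above. For large n, the divide-and-conquer algorithm (sort by x, recurse on halves, check the dividing strip) achieves O(n log n).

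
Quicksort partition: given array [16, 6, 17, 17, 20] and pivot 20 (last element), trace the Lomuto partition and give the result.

Lomuto partition with pivot = 20:

Initial array: [16, 6, 17, 17, 20]

arr[0]=16 <= 20: swap with position 0, array becomes [16, 6, 17, 17, 20]
arr[1]=6 <= 20: swap with position 1, array becomes [16, 6, 17, 17, 20]
arr[2]=17 <= 20: swap with position 2, array becomes [16, 6, 17, 17, 20]
arr[3]=17 <= 20: swap with position 3, array becomes [16, 6, 17, 17, 20]

Place pivot at position 4: [16, 6, 17, 17, 20]
Pivot position: 4

After partitioning with pivot 20, the array becomes [16, 6, 17, 17, 20]. The pivot is placed at index 4. All elements to the left of the pivot are <= 20, and all elements to the right are > 20.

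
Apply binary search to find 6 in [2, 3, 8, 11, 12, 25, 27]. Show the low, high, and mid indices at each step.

Binary search for 6 in [2, 3, 8, 11, 12, 25, 27]:

lo=0, hi=6, mid=3, arr[mid]=11 -> 11 > 6, search left half
lo=0, hi=2, mid=1, arr[mid]=3 -> 3 < 6, search right half
lo=2, hi=2, mid=2, arr[mid]=8 -> 8 > 6, search left half
lo=2 > hi=1, target 6 not found

Binary search determines that 6 is not in the array after 3 comparisons. The search space was exhausted without finding the target.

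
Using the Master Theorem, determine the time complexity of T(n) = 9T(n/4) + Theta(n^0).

Master Theorem for T(n) = 9T(n/4) + O(n^0):

a = 9, b = 4, c = 0
log_b(a) = log_4(9) = 1.5850

Case 1: c = 0 < log_4(9) = 1.5850
T(n) = O(n^(log_4 9))

For T(n) = 9T(n/4) + O(n^0): log_4(9) = 1.5850. This is Case 1 of the Master Theorem (c < log_b(a), work dominated by leaves), giving O(n^(log_4 9)).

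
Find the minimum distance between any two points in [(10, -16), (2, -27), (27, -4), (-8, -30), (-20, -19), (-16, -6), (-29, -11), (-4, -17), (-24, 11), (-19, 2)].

Computing all pairwise distances among 10 points:

d((10, -16), (2, -27)) = 13.6015
d((10, -16), (27, -4)) = 20.8087
d((10, -16), (-8, -30)) = 22.8035
d((10, -16), (-20, -19)) = 30.1496
d((10, -16), (-16, -6)) = 27.8568
d((10, -16), (-29, -11)) = 39.3192
d((10, -16), (-4, -17)) = 14.0357
d((10, -16), (-24, 11)) = 43.4166
d((10, -16), (-19, 2)) = 34.1321
d((2, -27), (27, -4)) = 33.9706
d((2, -27), (-8, -30)) = 10.4403
d((2, -27), (-20, -19)) = 23.4094
d((2, -27), (-16, -6)) = 27.6586
d((2, -27), (-29, -11)) = 34.8855
d((2, -27), (-4, -17)) = 11.6619
d((2, -27), (-24, 11)) = 46.0435
d((2, -27), (-19, 2)) = 35.805
d((27, -4), (-8, -30)) = 43.6005
d((27, -4), (-20, -19)) = 49.3356
d((27, -4), (-16, -6)) = 43.0465
d((27, -4), (-29, -11)) = 56.4358
d((27, -4), (-4, -17)) = 33.6155
d((27, -4), (-24, 11)) = 53.1601
d((27, -4), (-19, 2)) = 46.3897
d((-8, -30), (-20, -19)) = 16.2788
d((-8, -30), (-16, -6)) = 25.2982
d((-8, -30), (-29, -11)) = 28.3196
d((-8, -30), (-4, -17)) = 13.6015
d((-8, -30), (-24, 11)) = 44.0114
d((-8, -30), (-19, 2)) = 33.8378
d((-20, -19), (-16, -6)) = 13.6015
d((-20, -19), (-29, -11)) = 12.0416
d((-20, -19), (-4, -17)) = 16.1245
d((-20, -19), (-24, 11)) = 30.2655
d((-20, -19), (-19, 2)) = 21.0238
d((-16, -6), (-29, -11)) = 13.9284
d((-16, -6), (-4, -17)) = 16.2788
d((-16, -6), (-24, 11)) = 18.7883
d((-16, -6), (-19, 2)) = 8.544 <-- minimum
d((-29, -11), (-4, -17)) = 25.7099
d((-29, -11), (-24, 11)) = 22.561
d((-29, -11), (-19, 2)) = 16.4012
d((-4, -17), (-24, 11)) = 34.4093
d((-4, -17), (-19, 2)) = 24.2074
d((-24, 11), (-19, 2)) = 10.2956

Closest pair: (-16, -6) and (-19, 2) with distance 8.544

The closest pair is (-16, -6) and (-19, 2) with Euclidean distance 8.544. For 10 points, brute-force pairwise comparison is shown above. For large n, the divide-and-conquer algorithm (sort by x, recurse on halves, check the dividing strip) achieves O(n log n).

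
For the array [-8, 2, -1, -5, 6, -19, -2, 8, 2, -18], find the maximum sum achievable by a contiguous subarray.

Using Kadane's algorithm on [-8, 2, -1, -5, 6, -19, -2, 8, 2, -18]:

Scanning through the array:
Position 1 (value 2): max_ending_here = 2, max_so_far = 2
Position 2 (value -1): max_ending_here = 1, max_so_far = 2
Position 3 (value -5): max_ending_here = -4, max_so_far = 2
Position 4 (value 6): max_ending_here = 6, max_so_far = 6
Position 5 (value -19): max_ending_here = -13, max_so_far = 6
Position 6 (value -2): max_ending_here = -2, max_so_far = 6
Position 7 (value 8): max_ending_here = 8, max_so_far = 8
Position 8 (value 2): max_ending_here = 10, max_so_far = 10
Position 9 (value -18): max_ending_here = -8, max_so_far = 10

Maximum subarray: [8, 2]
Maximum sum: 10

The maximum subarray is [8, 2] with sum 10. This subarray runs from index 7 to index 8.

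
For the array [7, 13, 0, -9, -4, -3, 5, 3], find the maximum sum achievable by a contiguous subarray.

Using Kadane's algorithm on [7, 13, 0, -9, -4, -3, 5, 3]:

Scanning through the array:
Position 1 (value 13): max_ending_here = 20, max_so_far = 20
Position 2 (value 0): max_ending_here = 20, max_so_far = 20
Position 3 (value -9): max_ending_here = 11, max_so_far = 20
Position 4 (value -4): max_ending_here = 7, max_so_far = 20
Position 5 (value -3): max_ending_here = 4, max_so_far = 20
Position 6 (value 5): max_ending_here = 9, max_so_far = 20
Position 7 (value 3): max_ending_here = 12, max_so_far = 20

Maximum subarray: [7, 13]
Maximum sum: 20

The maximum subarray is [7, 13] with sum 20. This subarray runs from index 0 to index 1.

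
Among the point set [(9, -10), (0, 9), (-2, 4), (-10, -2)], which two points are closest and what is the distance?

Computing all pairwise distances among 4 points:

d((9, -10), (0, 9)) = 21.0238
d((9, -10), (-2, 4)) = 17.8045
d((9, -10), (-10, -2)) = 20.6155
d((0, 9), (-2, 4)) = 5.3852 <-- minimum
d((0, 9), (-10, -2)) = 14.8661
d((-2, 4), (-10, -2)) = 10.0

Closest pair: (0, 9) and (-2, 4) with distance 5.3852

The closest pair is (0, 9) and (-2, 4) with Euclidean distance 5.3852. For 4 points, brute-force pairwise comparison is shown above. For large n, the divide-and-conquer algorithm (sort by x, recurse on halves, check the dividing strip) achieves O(n log n).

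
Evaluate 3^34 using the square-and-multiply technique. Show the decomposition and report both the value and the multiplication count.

Computing 3^34 by squaring (build up from 3^1; each line after the first costs one multiplication):

3^1 = 3
3^2 = (3^1)^2 = 3^2 = 9
3^4 = (3^2)^2 = 9^2 = 81
3^8 = (3^4)^2 = 81^2 = 6561
3^16 = (3^8)^2 = 6561^2 = 43046721
3^17 = 3 * 3^16 = 3 * 43046721 = 129140163
3^34 = (3^17)^2 = 129140163^2 = 16677181699666569

Result: 16677181699666569
Multiplications needed: 6 (6 lines after 3^1)

3^34 = 16677181699666569. Using exponentiation by squaring, this requires 6 multiplications. The key idea: if the exponent is even, square the half-power; if odd, multiply by the base once.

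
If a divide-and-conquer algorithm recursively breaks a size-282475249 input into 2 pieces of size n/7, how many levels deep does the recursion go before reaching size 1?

For divide and conquer with division factor 7:

Problem sizes at each level:
Level 0: 282475249
Level 1: 40353607
Level 2: 5764801
Level 3: 823543
Level 4: 117649
Level 5: 16807
Level 6: 2401
Level 7: 343
Level 8: 49
Level 9: 7
Level 10: 1

The root is level 0 and the size-1 base case is level 10 (the tree spans levels 0 through 10, i.e. 11 levels counting the root), so the depth is the number of divisions: log_7(282475249) = 10

The recursion tree depth is log_7(282475249) = 10. At each level, the problem size is divided by 7, so it takes 10 divisions to reduce to a base case of size 1. The algorithm makes 2 recursive calls at each level.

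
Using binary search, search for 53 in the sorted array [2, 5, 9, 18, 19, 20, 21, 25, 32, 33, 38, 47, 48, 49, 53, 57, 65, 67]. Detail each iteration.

Binary search for 53 in [2, 5, 9, 18, 19, 20, 21, 25, 32, 33, 38, 47, 48, 49, 53, 57, 65, 67]:

lo=0, hi=17, mid=8, arr[mid]=32 -> 32 < 53, search right half
lo=9, hi=17, mid=13, arr[mid]=49 -> 49 < 53, search right half
lo=14, hi=17, mid=15, arr[mid]=57 -> 57 > 53, search left half
lo=14, hi=14, mid=14, arr[mid]=53 -> Found target at index 14!

Binary search finds 53 at index 14 after 4 comparisons. The search repeatedly halves the search space by comparing with the middle element.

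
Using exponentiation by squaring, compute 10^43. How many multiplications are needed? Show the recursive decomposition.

Computing 10^43 by squaring (build up from 10^1; each line after the first costs one multiplication):

10^1 = 10
10^2 = (10^1)^2 = 10^2 = 100
10^4 = (10^2)^2 = 100^2 = 10000
10^5 = 10 * 10^4 = 10 * 10000 = 100000
10^10 = (10^5)^2 = 100000^2 = 10000000000
10^20 = (10^10)^2 = 10000000000^2 = 100000000000000000000
10^21 = 10 * 10^20 = 10 * 100000000000000000000 = 1000000000000000000000
10^42 = (10^21)^2 = 1000000000000000000000^2 = 1000000000000000000000000000000000000000000
10^43 = 10 * 10^42 = 10 * 1000000000000000000000000000000000000000000 = 10000000000000000000000000000000000000000000

Result: 10000000000000000000000000000000000000000000
Multiplications needed: 8 (8 lines after 10^1)

10^43 = 10000000000000000000000000000000000000000000. Using exponentiation by squaring, this requires 8 multiplications. The key idea: if the exponent is even, square the half-power; if odd, multiply by the base once.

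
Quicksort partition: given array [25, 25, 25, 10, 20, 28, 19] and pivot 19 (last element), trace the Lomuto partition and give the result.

Lomuto partition with pivot = 19:

Initial array: [25, 25, 25, 10, 20, 28, 19]

arr[0]=25 > 19: no swap
arr[1]=25 > 19: no swap
arr[2]=25 > 19: no swap
arr[3]=10 <= 19: swap with position 0, array becomes [10, 25, 25, 25, 20, 28, 19]
arr[4]=20 > 19: no swap
arr[5]=28 > 19: no swap

Place pivot at position 1: [10, 19, 25, 25, 20, 28, 25]
Pivot position: 1

After partitioning with pivot 19, the array becomes [10, 19, 25, 25, 20, 28, 25]. The pivot is placed at index 1. All elements to the left of the pivot are <= 19, and all elements to the right are > 19.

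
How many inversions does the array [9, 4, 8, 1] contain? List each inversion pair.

Finding inversions in [9, 4, 8, 1]:

(0, 1): arr[0]=9 > arr[1]=4
(0, 2): arr[0]=9 > arr[2]=8
(0, 3): arr[0]=9 > arr[3]=1
(1, 3): arr[1]=4 > arr[3]=1
(2, 3): arr[2]=8 > arr[3]=1

Total inversions: 5

The array has 5 inversion(s): (0,1), (0,2), (0,3), (1,3), (2,3). Each pair (i,j) satisfies i < j and arr[i] > arr[j].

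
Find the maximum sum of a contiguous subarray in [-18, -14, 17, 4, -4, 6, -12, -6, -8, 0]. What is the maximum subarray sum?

Using Kadane's algorithm on [-18, -14, 17, 4, -4, 6, -12, -6, -8, 0]:

Scanning through the array:
Position 1 (value -14): max_ending_here = -14, max_so_far = -14
Position 2 (value 17): max_ending_here = 17, max_so_far = 17
Position 3 (value 4): max_ending_here = 21, max_so_far = 21
Position 4 (value -4): max_ending_here = 17, max_so_far = 21
Position 5 (value 6): max_ending_here = 23, max_so_far = 23
Position 6 (value -12): max_ending_here = 11, max_so_far = 23
Position 7 (value -6): max_ending_here = 5, max_so_far = 23
Position 8 (value -8): max_ending_here = -3, max_so_far = 23
Position 9 (value 0): max_ending_here = 0, max_so_far = 23

Maximum subarray: [17, 4, -4, 6]
Maximum sum: 23

The maximum subarray is [17, 4, -4, 6] with sum 23. This subarray runs from index 2 to index 5.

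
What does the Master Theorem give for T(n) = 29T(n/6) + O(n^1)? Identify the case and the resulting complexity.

Master Theorem for T(n) = 29T(n/6) + O(n^1):

a = 29, b = 6, c = 1
log_b(a) = log_6(29) = 1.8793

Case 1: c = 1 < log_6(29) = 1.8793
T(n) = O(n^(log_6 29))

For T(n) = 29T(n/6) + O(n^1): log_6(29) = 1.8793. This is Case 1 of the Master Theorem (c < log_b(a), work dominated by leaves), giving O(n^(log_6 29)).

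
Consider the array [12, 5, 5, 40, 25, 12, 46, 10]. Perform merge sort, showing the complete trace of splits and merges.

Merge sort trace:

Split: [12, 5, 5, 40, 25, 12, 46, 10] -> [12, 5, 5, 40] and [25, 12, 46, 10]
  Split: [12, 5, 5, 40] -> [12, 5] and [5, 40]
    Split: [12, 5] -> [12] and [5]
    Merge: [12] + [5] -> [5, 12]
    Split: [5, 40] -> [5] and [40]
    Merge: [5] + [40] -> [5, 40]
  Merge: [5, 12] + [5, 40] -> [5, 5, 12, 40]
  Split: [25, 12, 46, 10] -> [25, 12] and [46, 10]
    Split: [25, 12] -> [25] and [12]
    Merge: [25] + [12] -> [12, 25]
    Split: [46, 10] -> [46] and [10]
    Merge: [46] + [10] -> [10, 46]
  Merge: [12, 25] + [10, 46] -> [10, 12, 25, 46]
Merge: [5, 5, 12, 40] + [10, 12, 25, 46] -> [5, 5, 10, 12, 12, 25, 40, 46]

Final sorted array: [5, 5, 10, 12, 12, 25, 40, 46]

The merge sort proceeds by recursively splitting the array and merging sorted halves.
After all merges, the sorted array is [5, 5, 10, 12, 12, 25, 40, 46].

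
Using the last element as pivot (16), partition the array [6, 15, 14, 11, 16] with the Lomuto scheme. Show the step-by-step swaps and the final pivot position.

Lomuto partition with pivot = 16:

Initial array: [6, 15, 14, 11, 16]

arr[0]=6 <= 16: swap with position 0, array becomes [6, 15, 14, 11, 16]
arr[1]=15 <= 16: swap with position 1, array becomes [6, 15, 14, 11, 16]
arr[2]=14 <= 16: swap with position 2, array becomes [6, 15, 14, 11, 16]
arr[3]=11 <= 16: swap with position 3, array becomes [6, 15, 14, 11, 16]

Place pivot at position 4: [6, 15, 14, 11, 16]
Pivot position: 4

After partitioning with pivot 16, the array becomes [6, 15, 14, 11, 16]. The pivot is placed at index 4. All elements to the left of the pivot are <= 16, and all elements to the right are > 16.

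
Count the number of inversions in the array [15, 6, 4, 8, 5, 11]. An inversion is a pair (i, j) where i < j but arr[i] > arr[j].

Finding inversions in [15, 6, 4, 8, 5, 11]:

(0, 1): arr[0]=15 > arr[1]=6
(0, 2): arr[0]=15 > arr[2]=4
(0, 3): arr[0]=15 > arr[3]=8
(0, 4): arr[0]=15 > arr[4]=5
(0, 5): arr[0]=15 > arr[5]=11
(1, 2): arr[1]=6 > arr[2]=4
(1, 4): arr[1]=6 > arr[4]=5
(3, 4): arr[3]=8 > arr[4]=5

Total inversions: 8

The array has 8 inversion(s): (0,1), (0,2), (0,3), (0,4), (0,5), (1,2), (1,4), (3,4). Each pair (i,j) satisfies i < j and arr[i] > arr[j].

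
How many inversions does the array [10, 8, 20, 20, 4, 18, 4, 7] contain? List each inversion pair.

Finding inversions in [10, 8, 20, 20, 4, 18, 4, 7]:

(0, 1): arr[0]=10 > arr[1]=8
(0, 4): arr[0]=10 > arr[4]=4
(0, 6): arr[0]=10 > arr[6]=4
(0, 7): arr[0]=10 > arr[7]=7
(1, 4): arr[1]=8 > arr[4]=4
(1, 6): arr[1]=8 > arr[6]=4
(1, 7): arr[1]=8 > arr[7]=7
(2, 4): arr[2]=20 > arr[4]=4
(2, 5): arr[2]=20 > arr[5]=18
(2, 6): arr[2]=20 > arr[6]=4
(2, 7): arr[2]=20 > arr[7]=7
(3, 4): arr[3]=20 > arr[4]=4
(3, 5): arr[3]=20 > arr[5]=18
(3, 6): arr[3]=20 > arr[6]=4
(3, 7): arr[3]=20 > arr[7]=7
(5, 6): arr[5]=18 > arr[6]=4
(5, 7): arr[5]=18 > arr[7]=7

Total inversions: 17

The array has 17 inversion(s): (0,1), (0,4), (0,6), (0,7), (1,4), (1,6), (1,7), (2,4), (2,5), (2,6), (2,7), (3,4), (3,5), (3,6), (3,7), (5,6), (5,7). Each pair (i,j) satisfies i < j and arr[i] > arr[j].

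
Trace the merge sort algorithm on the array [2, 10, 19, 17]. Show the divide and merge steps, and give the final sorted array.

Merge sort trace:

Split: [2, 10, 19, 17] -> [2, 10] and [19, 17]
  Split: [2, 10] -> [2] and [10]
  Merge: [2] + [10] -> [2, 10]
  Split: [19, 17] -> [19] and [17]
  Merge: [19] + [17] -> [17, 19]
Merge: [2, 10] + [17, 19] -> [2, 10, 17, 19]

Final sorted array: [2, 10, 17, 19]

The merge sort proceeds by recursively splitting the array and merging sorted halves.
After all merges, the sorted array is [2, 10, 17, 19].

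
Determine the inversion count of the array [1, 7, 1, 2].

Finding inversions in [1, 7, 1, 2]:

(1, 2): arr[1]=7 > arr[2]=1
(1, 3): arr[1]=7 > arr[3]=2

Total inversions: 2

The array has 2 inversion(s): (1,2), (1,3). Each pair (i,j) satisfies i < j and arr[i] > arr[j].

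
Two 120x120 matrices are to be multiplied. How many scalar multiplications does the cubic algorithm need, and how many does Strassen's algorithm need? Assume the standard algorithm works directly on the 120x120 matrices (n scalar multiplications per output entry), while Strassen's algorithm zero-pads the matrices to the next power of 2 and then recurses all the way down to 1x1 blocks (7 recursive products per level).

Matrix multiplication for 120x120 matrices:

Strassen's algorithm requires power-of-2 dimensions. Pad 120x120 to 128x128 (next power of 2).

Standard algorithm: 120^3 = 1728000 multiplications
Strassen's algorithm: 7^(log2(128)) = 7^7 = 823543 multiplications
Savings: 1728000 - 823543 = 904457 multiplications

Standard: 1728000 multiplications (120^3). Strassen: 823543 multiplications (7^7, after padding to 128x128). Strassen reduces 8 recursive multiplications to 7 at each level.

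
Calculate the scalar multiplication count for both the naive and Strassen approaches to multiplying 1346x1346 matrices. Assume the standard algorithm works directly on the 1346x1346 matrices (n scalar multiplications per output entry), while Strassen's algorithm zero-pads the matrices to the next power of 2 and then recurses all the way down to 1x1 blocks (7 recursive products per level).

Matrix multiplication for 1346x1346 matrices:

Strassen's algorithm requires power-of-2 dimensions. Pad 1346x1346 to 2048x2048 (next power of 2).

Standard algorithm: 1346^3 = 2438569736 multiplications
Strassen's algorithm: 7^(log2(2048)) = 7^11 = 1977326743 multiplications
Savings: 2438569736 - 1977326743 = 461242993 multiplications

Standard: 2438569736 multiplications (1346^3). Strassen: 1977326743 multiplications (7^11, after padding to 2048x2048). Strassen reduces 8 recursive multiplications to 7 at each level.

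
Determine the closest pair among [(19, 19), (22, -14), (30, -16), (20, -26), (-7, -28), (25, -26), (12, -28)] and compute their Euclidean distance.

Computing all pairwise distances among 7 points:

d((19, 19), (22, -14)) = 33.1361
d((19, 19), (30, -16)) = 36.6879
d((19, 19), (20, -26)) = 45.0111
d((19, 19), (-7, -28)) = 53.7122
d((19, 19), (25, -26)) = 45.3982
d((19, 19), (12, -28)) = 47.5184
d((22, -14), (30, -16)) = 8.2462
d((22, -14), (20, -26)) = 12.1655
d((22, -14), (-7, -28)) = 32.2025
d((22, -14), (25, -26)) = 12.3693
d((22, -14), (12, -28)) = 17.2047
d((30, -16), (20, -26)) = 14.1421
d((30, -16), (-7, -28)) = 38.8973
d((30, -16), (25, -26)) = 11.1803
d((30, -16), (12, -28)) = 21.6333
d((20, -26), (-7, -28)) = 27.074
d((20, -26), (25, -26)) = 5.0 <-- minimum
d((20, -26), (12, -28)) = 8.2462
d((-7, -28), (25, -26)) = 32.0624
d((-7, -28), (12, -28)) = 19.0
d((25, -26), (12, -28)) = 13.1529

Closest pair: (20, -26) and (25, -26) with distance 5.0

The closest pair is (20, -26) and (25, -26) with Euclidean distance 5.0. For 7 points, brute-force pairwise comparison is shown above. For large n, the divide-and-conquer algorithm (sort by x, recurse on halves, check the dividing strip) achieves O(n log n).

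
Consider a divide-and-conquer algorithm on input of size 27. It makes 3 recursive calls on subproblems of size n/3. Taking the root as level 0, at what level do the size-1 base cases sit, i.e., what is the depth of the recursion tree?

For divide and conquer with division factor 3:

Problem sizes at each level:
Level 0: 27
Level 1: 9
Level 2: 3
Level 3: 1

The root is level 0 and the size-1 base case is level 3 (the tree spans levels 0 through 3, i.e. 4 levels counting the root), so the depth is the number of divisions: log_3(27) = 3

The recursion tree depth is log_3(27) = 3. At each level, the problem size is divided by 3, so it takes 3 divisions to reduce to a base case of size 1. The algorithm makes 3 recursive calls at each level.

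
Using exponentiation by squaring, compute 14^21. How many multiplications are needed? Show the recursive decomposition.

Computing 14^21 by squaring (build up from 14^1; each line after the first costs one multiplication):

14^1 = 14
14^2 = (14^1)^2 = 14^2 = 196
14^4 = (14^2)^2 = 196^2 = 38416
14^5 = 14 * 14^4 = 14 * 38416 = 537824
14^10 = (14^5)^2 = 537824^2 = 289254654976
14^20 = (14^10)^2 = 289254654976^2 = 83668255425284801560576
14^21 = 14 * 14^20 = 14 * 83668255425284801560576 = 1171355575953987221848064

Result: 1171355575953987221848064
Multiplications needed: 6 (6 lines after 14^1)

14^21 = 1171355575953987221848064. Using exponentiation by squaring, this requires 6 multiplications. The key idea: if the exponent is even, square the half-power; if odd, multiply by the base once.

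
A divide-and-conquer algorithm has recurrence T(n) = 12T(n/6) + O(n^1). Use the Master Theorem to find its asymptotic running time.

Master Theorem for T(n) = 12T(n/6) + O(n^1):

a = 12, b = 6, c = 1
log_b(a) = log_6(12) = 1.3869

Case 1: c = 1 < log_6(12) = 1.3869
T(n) = O(n^(log_6 12))

For T(n) = 12T(n/6) + O(n^1): log_6(12) = 1.3869. This is Case 1 of the Master Theorem (c < log_b(a), work dominated by leaves), giving O(n^(log_6 12)).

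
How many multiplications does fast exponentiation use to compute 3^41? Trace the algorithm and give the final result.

Computing 3^41 by squaring (build up from 3^1; each line after the first costs one multiplication):

3^1 = 3
3^2 = (3^1)^2 = 3^2 = 9
3^4 = (3^2)^2 = 9^2 = 81
3^5 = 3 * 3^4 = 3 * 81 = 243
3^10 = (3^5)^2 = 243^2 = 59049
3^20 = (3^10)^2 = 59049^2 = 3486784401
3^40 = (3^20)^2 = 3486784401^2 = 12157665459056928801
3^41 = 3 * 3^40 = 3 * 12157665459056928801 = 36472996377170786403

Result: 36472996377170786403
Multiplications needed: 7 (7 lines after 3^1)

3^41 = 36472996377170786403. Using exponentiation by squaring, this requires 7 multiplications. The key idea: if the exponent is even, square the half-power; if odd, multiply by the base once.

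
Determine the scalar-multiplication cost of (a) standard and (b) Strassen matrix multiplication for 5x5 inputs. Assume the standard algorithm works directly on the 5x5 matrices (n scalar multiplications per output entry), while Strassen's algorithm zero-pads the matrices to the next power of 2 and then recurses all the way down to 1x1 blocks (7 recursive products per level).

Matrix multiplication for 5x5 matrices:

Strassen's algorithm requires power-of-2 dimensions. Pad 5x5 to 8x8 (next power of 2).

Standard algorithm: 5^3 = 125 multiplications
Strassen's algorithm: 7^(log2(8)) = 7^3 = 343 multiplications
Difference: 125 - 343 = -218 (Strassen uses MORE here due to padding overhead — for small or just-over-power-of-2 n, padding can outweigh the per-level savings)

Standard: 125 multiplications (5^3). Strassen: 343 multiplications (7^3, after padding to 8x8). Strassen reduces 8 recursive multiplications to 7 at each level.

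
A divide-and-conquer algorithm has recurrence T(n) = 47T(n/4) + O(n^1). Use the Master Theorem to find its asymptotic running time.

Master Theorem for T(n) = 47T(n/4) + O(n^1):

a = 47, b = 4, c = 1
log_b(a) = log_4(47) = 2.7773

Case 1: c = 1 < log_4(47) = 2.7773
T(n) = O(n^(log_4 47))

For T(n) = 47T(n/4) + O(n^1): log_4(47) = 2.7773. This is Case 1 of the Master Theorem (c < log_b(a), work dominated by leaves), giving O(n^(log_4 47)).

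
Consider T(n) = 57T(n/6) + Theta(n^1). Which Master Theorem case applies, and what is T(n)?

Master Theorem for T(n) = 57T(n/6) + O(n^1):

a = 57, b = 6, c = 1
log_b(a) = log_6(57) = 2.2565

Case 1: c = 1 < log_6(57) = 2.2565
T(n) = O(n^(log_6 57))

For T(n) = 57T(n/6) + O(n^1): log_6(57) = 2.2565. This is Case 1 of the Master Theorem (c < log_b(a), work dominated by leaves), giving O(n^(log_6 57)).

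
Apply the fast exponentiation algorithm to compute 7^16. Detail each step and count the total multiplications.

Computing 7^16 by squaring (build up from 7^1; each line after the first costs one multiplication):

7^1 = 7
7^2 = (7^1)^2 = 7^2 = 49
7^4 = (7^2)^2 = 49^2 = 2401
7^8 = (7^4)^2 = 2401^2 = 5764801
7^16 = (7^8)^2 = 5764801^2 = 33232930569601

Result: 33232930569601
Multiplications needed: 4 (4 lines after 7^1)

7^16 = 33232930569601. Using exponentiation by squaring, this requires 4 multiplications. The key idea: if the exponent is even, square the half-power; if odd, multiply by the base once.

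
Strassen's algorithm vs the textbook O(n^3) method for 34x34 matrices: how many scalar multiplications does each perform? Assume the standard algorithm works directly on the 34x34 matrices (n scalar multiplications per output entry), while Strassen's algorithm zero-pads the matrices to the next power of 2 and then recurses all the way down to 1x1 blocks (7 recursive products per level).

Matrix multiplication for 34x34 matrices:

Strassen's algorithm requires power-of-2 dimensions. Pad 34x34 to 64x64 (next power of 2).

Standard algorithm: 34^3 = 39304 multiplications
Strassen's algorithm: 7^(log2(64)) = 7^6 = 117649 multiplications
Difference: 39304 - 117649 = -78345 (Strassen uses MORE here due to padding overhead — for small or just-over-power-of-2 n, padding can outweigh the per-level savings)

Standard: 39304 multiplications (34^3). Strassen: 117649 multiplications (7^6, after padding to 64x64). Strassen reduces 8 recursive multiplications to 7 at each level.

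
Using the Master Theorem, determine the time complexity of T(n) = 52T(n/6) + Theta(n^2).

Master Theorem for T(n) = 52T(n/6) + O(n^2):

a = 52, b = 6, c = 2
log_b(a) = log_6(52) = 2.2052

Case 1: c = 2 < log_6(52) = 2.2052
T(n) = O(n^(log_6 52))

For T(n) = 52T(n/6) + O(n^2): log_6(52) = 2.2052. This is Case 1 of the Master Theorem (c < log_b(a), work dominated by leaves), giving O(n^(log_6 52)).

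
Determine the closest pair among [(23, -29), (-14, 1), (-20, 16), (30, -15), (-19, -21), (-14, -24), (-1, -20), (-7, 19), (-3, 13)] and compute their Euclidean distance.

Computing all pairwise distances among 9 points:

d((23, -29), (-14, 1)) = 47.634
d((23, -29), (-20, 16)) = 62.2415
d((23, -29), (30, -15)) = 15.6525
d((23, -29), (-19, -21)) = 42.7551
d((23, -29), (-14, -24)) = 37.3363
d((23, -29), (-1, -20)) = 25.632
d((23, -29), (-7, 19)) = 56.6039
d((23, -29), (-3, 13)) = 49.3964
d((-14, 1), (-20, 16)) = 16.1555
d((-14, 1), (30, -15)) = 46.8188
d((-14, 1), (-19, -21)) = 22.561
d((-14, 1), (-14, -24)) = 25.0
d((-14, 1), (-1, -20)) = 24.6982
d((-14, 1), (-7, 19)) = 19.3132
d((-14, 1), (-3, 13)) = 16.2788
d((-20, 16), (30, -15)) = 58.8303
d((-20, 16), (-19, -21)) = 37.0135
d((-20, 16), (-14, -24)) = 40.4475
d((-20, 16), (-1, -20)) = 40.7063
d((-20, 16), (-7, 19)) = 13.3417
d((-20, 16), (-3, 13)) = 17.2627
d((30, -15), (-19, -21)) = 49.366
d((30, -15), (-14, -24)) = 44.911
d((30, -15), (-1, -20)) = 31.4006
d((30, -15), (-7, 19)) = 50.2494
d((30, -15), (-3, 13)) = 43.2782
d((-19, -21), (-14, -24)) = 5.831 <-- minimum
d((-19, -21), (-1, -20)) = 18.0278
d((-19, -21), (-7, 19)) = 41.7612
d((-19, -21), (-3, 13)) = 37.5766
d((-14, -24), (-1, -20)) = 13.6015
d((-14, -24), (-7, 19)) = 43.566
d((-14, -24), (-3, 13)) = 38.6005
d((-1, -20), (-7, 19)) = 39.4588
d((-1, -20), (-3, 13)) = 33.0606
d((-7, 19), (-3, 13)) = 7.2111

Closest pair: (-19, -21) and (-14, -24) with distance 5.831

The closest pair is (-19, -21) and (-14, -24) with Euclidean distance 5.831. For 9 points, brute-force pairwise comparison is shown above. For large n, the divide-and-conquer algorithm (sort by x, recurse on halves, check the dividing strip) achieves O(n log n).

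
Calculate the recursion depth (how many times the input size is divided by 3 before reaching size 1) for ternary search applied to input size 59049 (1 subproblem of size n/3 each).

For divide and conquer with division factor 3:

Problem sizes at each level:
Level 0: 59049
Level 1: 19683
Level 2: 6561
Level 3: 2187
Level 4: 729
Level 5: 243
Level 6: 81
Level 7: 27
Level 8: 9
Level 9: 3
Level 10: 1

The root is level 0 and the size-1 base case is level 10 (the tree spans levels 0 through 10, i.e. 11 levels counting the root), so the depth is the number of divisions: log_3(59049) = 10

The recursion tree depth is log_3(59049) = 10. At each level, the problem size is divided by 3, so it takes 10 divisions to reduce to a base case of size 1. The algorithm makes 1 recursive call at each level.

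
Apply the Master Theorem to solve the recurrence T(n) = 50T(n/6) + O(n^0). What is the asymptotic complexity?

Master Theorem for T(n) = 50T(n/6) + O(n^0):

a = 50, b = 6, c = 0
log_b(a) = log_6(50) = 2.1833

Case 1: c = 0 < log_6(50) = 2.1833
T(n) = O(n^(log_6 50))

For T(n) = 50T(n/6) + O(n^0): log_6(50) = 2.1833. This is Case 1 of the Master Theorem (c < log_b(a), work dominated by leaves), giving O(n^(log_6 50)).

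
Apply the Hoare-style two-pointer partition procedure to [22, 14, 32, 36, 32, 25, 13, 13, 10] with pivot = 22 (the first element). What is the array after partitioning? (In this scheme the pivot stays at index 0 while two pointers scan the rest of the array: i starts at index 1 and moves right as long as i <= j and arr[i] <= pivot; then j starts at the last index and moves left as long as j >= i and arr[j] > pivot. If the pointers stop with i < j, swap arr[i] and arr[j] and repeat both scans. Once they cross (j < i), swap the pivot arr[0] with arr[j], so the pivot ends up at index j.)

Hoare-style two-pointer partition with pivot = 22:

Initial array: [22, 14, 32, 36, 32, 25, 13, 13, 10]

Pointers start at i = 1, j = 8.
i stops at index 2 (arr[2]=32 > 22), j stops at index 8 (arr[8]=10 <= 22): swap arr[2] and arr[8], array becomes [22, 14, 10, 36, 32, 25, 13, 13, 32]
i stops at index 3 (arr[3]=36 > 22), j stops at index 7 (arr[7]=13 <= 22): swap arr[3] and arr[7], array becomes [22, 14, 10, 13, 32, 25, 13, 36, 32]
i stops at index 4 (arr[4]=32 > 22), j stops at index 6 (arr[6]=13 <= 22): swap arr[4] and arr[6], array becomes [22, 14, 10, 13, 13, 25, 32, 36, 32]
i ends at 5, j ends at 4: the pointers have crossed (j < i), so scanning stops.

Swap pivot arr[0] with arr[4] to place pivot at position 4: [13, 14, 10, 13, 22, 25, 32, 36, 32]
Pivot position: 4

After partitioning with pivot 22, the array becomes [13, 14, 10, 13, 22, 25, 32, 36, 32]. The pivot is placed at index 4. All elements to the left of the pivot are <= 22, and all elements to the right are > 22.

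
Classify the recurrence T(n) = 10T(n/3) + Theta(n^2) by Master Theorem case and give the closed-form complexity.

Master Theorem for T(n) = 10T(n/3) + O(n^2):

a = 10, b = 3, c = 2
log_b(a) = log_3(10) = 2.0959

Case 1: c = 2 < log_3(10) = 2.0959
T(n) = O(n^(log_3 10))

For T(n) = 10T(n/3) + O(n^2): log_3(10) = 2.0959. This is Case 1 of the Master Theorem (c < log_b(a), work dominated by leaves), giving O(n^(log_3 10)).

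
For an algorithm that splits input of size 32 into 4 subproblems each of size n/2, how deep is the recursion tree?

For divide and conquer with division factor 2:

Problem sizes at each level:
Level 0: 32
Level 1: 16
Level 2: 8
Level 3: 4
Level 4: 2
Level 5: 1

The root is level 0 and the size-1 base case is level 5 (the tree spans levels 0 through 5, i.e. 6 levels counting the root), so the depth is the number of divisions: log_2(32) = 5

The recursion tree depth is log_2(32) = 5. At each level, the problem size is divided by 2, so it takes 5 divisions to reduce to a base case of size 1. The algorithm makes 4 recursive calls at each level.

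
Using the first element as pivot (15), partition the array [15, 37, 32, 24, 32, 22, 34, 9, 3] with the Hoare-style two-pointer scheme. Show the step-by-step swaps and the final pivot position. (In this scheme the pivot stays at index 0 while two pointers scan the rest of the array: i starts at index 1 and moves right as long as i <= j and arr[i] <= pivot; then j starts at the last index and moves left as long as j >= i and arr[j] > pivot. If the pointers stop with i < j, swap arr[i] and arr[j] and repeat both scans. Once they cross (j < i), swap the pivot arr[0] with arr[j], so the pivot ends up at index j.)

Hoare-style two-pointer partition with pivot = 15:

Initial array: [15, 37, 32, 24, 32, 22, 34, 9, 3]

Pointers start at i = 1, j = 8.
i stops at index 1 (arr[1]=37 > 15), j stops at index 8 (arr[8]=3 <= 15): swap arr[1] and arr[8], array becomes [15, 3, 32, 24, 32, 22, 34, 9, 37]
i stops at index 2 (arr[2]=32 > 15), j stops at index 7 (arr[7]=9 <= 15): swap arr[2] and arr[7], array becomes [15, 3, 9, 24, 32, 22, 34, 32, 37]
i ends at 3, j ends at 2: the pointers have crossed (j < i), so scanning stops.

Swap pivot arr[0] with arr[2] to place pivot at position 2: [9, 3, 15, 24, 32, 22, 34, 32, 37]
Pivot position: 2

After partitioning with pivot 15, the array becomes [9, 3, 15, 24, 32, 22, 34, 32, 37]. The pivot is placed at index 2. All elements to the left of the pivot are <= 15, and all elements to the right are > 15.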